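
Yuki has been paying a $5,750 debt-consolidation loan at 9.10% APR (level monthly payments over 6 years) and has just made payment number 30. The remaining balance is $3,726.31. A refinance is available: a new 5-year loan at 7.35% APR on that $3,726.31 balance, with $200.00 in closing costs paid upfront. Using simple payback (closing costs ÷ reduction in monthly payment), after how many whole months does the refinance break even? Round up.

Current payment = 5,750 × 9.1%/12 / (1 − (1+0.0075833)^−72) = $103.93.
Refinanced payment = 3,726.31 × 0.0061250 / (1 − (1+0.0061250)^−60) = $74.40.
Monthly savings = $103.93 − $74.40 = $29.53.
Break-even = $200.00 / $29.53 = 6.77 → 7 months.

7 months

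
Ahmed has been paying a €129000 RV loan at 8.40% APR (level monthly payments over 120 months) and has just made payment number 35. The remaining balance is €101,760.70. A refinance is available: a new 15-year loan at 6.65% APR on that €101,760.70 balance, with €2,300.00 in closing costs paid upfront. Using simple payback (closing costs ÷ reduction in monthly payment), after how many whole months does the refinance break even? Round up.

Current payment = 129,000 × 8.4%/12 / (1 − (1+0.0070000)^−120) = €1,592.52.
Refinanced payment = 101,760.70 × 0.0055417 / (1 − (1+0.0055417)^−180) = €894.86.
Monthly savings = €1,592.52 − €894.86 = €697.66.
Break-even = €2,300.00 / €697.66 = 3.30 → 4 months.

4 months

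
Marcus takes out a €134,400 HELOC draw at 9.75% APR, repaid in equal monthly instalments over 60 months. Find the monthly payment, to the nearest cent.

Monthly rate = 9.75%/12 = 0.0081250; payment = 134,400 × 0.0081250 / (1 − (1+0.0081250)^−60) = €2,839.10.

€2,839.10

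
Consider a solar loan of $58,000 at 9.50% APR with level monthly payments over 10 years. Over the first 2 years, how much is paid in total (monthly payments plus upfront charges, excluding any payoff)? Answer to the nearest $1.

$18,012

Monthly rate = 9.5%/12 = 0.0079167; payment = 58,000 × 0.0079167 / (1 − (1+0.0079167)^−120) = $750.51.
Total outlay = 24 × $750.51 = $18,012.24.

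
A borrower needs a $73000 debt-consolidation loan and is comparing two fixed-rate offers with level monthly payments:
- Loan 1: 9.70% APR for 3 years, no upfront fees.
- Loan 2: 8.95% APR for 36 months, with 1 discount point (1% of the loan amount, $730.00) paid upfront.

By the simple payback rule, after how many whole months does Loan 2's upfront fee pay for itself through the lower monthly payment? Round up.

29 months

Loan 1: at 9.70% the monthly rate is 0.0080833, so the payment is 73,000 × 0.0080833 / (1 − 1.0080833^−36) = $2,345.24.
Loan 2: at 8.95% the monthly rate is 0.0074583, so the payment is 73,000 × 0.0074583 / (1 − 1.0074583^−36) = $2,319.68.
Monthly savings = $2,345.24 − $2,319.68 = $25.56.
Break-even = $730.00 / $25.56 = 28.56 → 29 months.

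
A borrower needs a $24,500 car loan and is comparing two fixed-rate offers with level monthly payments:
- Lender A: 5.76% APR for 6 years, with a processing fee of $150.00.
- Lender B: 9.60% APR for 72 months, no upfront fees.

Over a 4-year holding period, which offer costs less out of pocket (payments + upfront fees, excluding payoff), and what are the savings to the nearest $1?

Lender A: monthly rate = 5.76%/12 = 0.0048000; payment = 24,500 × 0.0048000 / (1 − (1+0.0048000)^−72) = $403.27.
Lender B: monthly rate = 9.6%/12 = 0.0080000; payment = 24,500 × 0.0080000 / (1 − (1+0.0080000)^−72) = $448.96.
Over 48 months: Lender A costs 48 × $403.27 + $150.00 = $19,506.96; Lender B costs 48 × $448.96 = $21,550.08.
Lender A is cheaper by $21,550.08 − $19,506.96 = $2,043.12.

Lender A by $2,043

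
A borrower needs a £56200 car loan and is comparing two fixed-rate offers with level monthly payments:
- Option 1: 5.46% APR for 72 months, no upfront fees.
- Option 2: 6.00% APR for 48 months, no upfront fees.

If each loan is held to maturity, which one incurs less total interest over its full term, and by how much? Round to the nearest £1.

Option 2 by £2,681

Option 1: at 5.46% the monthly rate is 0.0045500, so the payment is 56,200 × 0.0045500 / (1 − 1.0045500^−72) = £917.14.
Total interest on Option 1 = 72 × £917.14 − £56,200 = £9,834.08.
Option 2: monthly rate = 6%/12 = 0.0050000; payment = 56,200 × 0.0050000 / (1 − (1+0.0050000)^−48) = £1,319.86.
Total interest on Option 2 = 48 × £1,319.86 − £56,200 = £7,153.28.
Option 2 is lower by £2,680.80.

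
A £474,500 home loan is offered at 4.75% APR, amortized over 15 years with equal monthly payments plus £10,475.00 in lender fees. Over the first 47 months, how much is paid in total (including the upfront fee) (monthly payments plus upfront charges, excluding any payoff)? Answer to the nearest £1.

At 4.75% the monthly rate is 0.0039583, so the payment is 474,500 × 0.0039583 / (1 − 1.0039583^−180) = £3,690.81.
Total outlay = 47 × £3,690.81 + £10,475.00 = £183,943.07.

£183,943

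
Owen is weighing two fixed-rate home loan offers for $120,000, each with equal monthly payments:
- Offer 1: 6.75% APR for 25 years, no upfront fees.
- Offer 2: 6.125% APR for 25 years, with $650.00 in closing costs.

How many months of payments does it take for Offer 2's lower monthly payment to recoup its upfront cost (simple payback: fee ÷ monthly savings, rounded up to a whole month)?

Offer 1: at 6.75% the monthly rate is 0.0056250, so the payment is 120,000 × 0.0056250 / (1 − 1.0056250^−300) = $829.09.
Offer 2: at 6.125% the monthly rate is 0.0051042, so the payment is 120,000 × 0.0051042 / (1 − 1.0051042^−300) = $782.36.
Monthly savings = $829.09 − $782.36 = $46.73.
Break-even = $650.00 / $46.73 = 13.91 → 14 months.

14 months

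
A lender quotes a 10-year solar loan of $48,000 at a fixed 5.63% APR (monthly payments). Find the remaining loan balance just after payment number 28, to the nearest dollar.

With monthly rate i = 5.63%/12 = 0.0046917, the balance after k of n payments is P · [(1+i)^n − (1+i)^k] / [(1+i)^n − 1].
(1+0.0046917)^120 = 1.75362209 and (1+0.0046917)^28 = 1.14003557, so the balance is 48,000 × (1.75362209 − 1.14003557) / (1.75362209 − 1) = $39,080.80.

$39,081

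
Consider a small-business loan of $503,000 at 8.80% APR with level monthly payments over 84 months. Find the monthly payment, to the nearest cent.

Monthly rate = 8.8%/12 = 0.0073333; payment = 503,000 × 0.0073333 / (1 − (1+0.0073333)^−84) = $8,041.84.

$8,041.84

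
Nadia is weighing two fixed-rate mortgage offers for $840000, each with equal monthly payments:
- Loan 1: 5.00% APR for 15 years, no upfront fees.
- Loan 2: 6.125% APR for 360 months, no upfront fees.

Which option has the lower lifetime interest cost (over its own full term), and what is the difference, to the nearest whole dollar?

Loan 1: at 5.00% the monthly rate is 0.0041667, so the payment is 840,000 × 0.0041667 / (1 − 1.0041667^−180) = $6,642.67.
Total interest on Loan 1 = 180 × $6,642.67 − $840,000 = $355,680.60.
Loan 2: monthly rate = 6.125%/12 = 0.0051042; payment = 840,000 × 0.0051042 / (1 − (1+0.0051042)^−360) = $5,103.93.
Total interest on Loan 2 = 360 × $5,103.93 − $840,000 = $997,414.80.
Loan 1 is lower by $641,734.20.

Loan 1 by $641,734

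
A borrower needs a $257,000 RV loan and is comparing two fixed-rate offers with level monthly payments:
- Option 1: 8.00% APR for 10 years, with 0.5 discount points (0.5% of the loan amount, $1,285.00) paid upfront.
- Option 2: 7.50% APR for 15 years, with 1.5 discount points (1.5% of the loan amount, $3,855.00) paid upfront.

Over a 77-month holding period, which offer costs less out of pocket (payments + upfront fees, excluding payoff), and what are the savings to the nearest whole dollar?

Option 2 by $54,079

Option 1: monthly rate = 8%/12 = 0.0066667; payment = 257,000 × 0.0066667 / (1 − (1+0.0066667)^−120) = $3,118.12.
Option 2: monthly rate = 7.5%/12 = 0.0062500; payment = 257,000 × 0.0062500 / (1 − (1+0.0062500)^−180) = $2,382.42.
Over 77 months: Option 1 costs 77 × $3,118.12 + $1,285.00 = $241,380.24; Option 2 costs 77 × $2,382.42 + $3,855.00 = $187,301.34.
Option 2 is cheaper by $241,380.24 − $187,301.34 = $54,078.90.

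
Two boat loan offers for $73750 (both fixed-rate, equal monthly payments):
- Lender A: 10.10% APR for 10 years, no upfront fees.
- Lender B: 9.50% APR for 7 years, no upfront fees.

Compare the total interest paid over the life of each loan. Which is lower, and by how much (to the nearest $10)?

Lender A: at 10.10% the monthly rate is 0.0084167, so the payment is 73,750 × 0.0084167 / (1 − 1.0084167^−120) = $978.70.
Total interest on Lender A = 120 × $978.70 − $73,750 = $43,694.00.
Lender B: at 9.50% the monthly rate is 0.0079167, so the payment is 73,750 × 0.0079167 / (1 − 1.0079167^−84) = $1,205.37.
Total interest on Lender B = 84 × $1,205.37 − $73,750 = $27,501.08.
Lender B is lower by $16,192.92.

Lender B by $16,190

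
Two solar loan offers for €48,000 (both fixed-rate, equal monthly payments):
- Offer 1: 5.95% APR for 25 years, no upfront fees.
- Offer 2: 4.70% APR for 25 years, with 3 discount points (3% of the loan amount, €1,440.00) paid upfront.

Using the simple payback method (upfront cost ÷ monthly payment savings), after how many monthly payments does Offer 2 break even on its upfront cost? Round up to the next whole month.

Offer 1: at 5.95% the monthly rate is 0.0049583, so the payment is 48,000 × 0.0049583 / (1 − 1.0049583^−300) = €307.80.
Offer 2: monthly rate = 4.7%/12 = 0.0039167; payment = 48,000 × 0.0039167 / (1 − (1+0.0039167)^−300) = €272.28.
Monthly savings = €307.80 − €272.28 = €35.52.
Break-even = €1,440.00 / €35.52 = 40.54 → 41 months.

41 months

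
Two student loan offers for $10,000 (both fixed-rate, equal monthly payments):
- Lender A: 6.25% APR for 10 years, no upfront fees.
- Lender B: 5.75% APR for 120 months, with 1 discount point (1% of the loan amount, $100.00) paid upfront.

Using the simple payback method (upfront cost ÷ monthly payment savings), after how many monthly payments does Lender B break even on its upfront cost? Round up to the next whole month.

Lender A: monthly rate = 6.25%/12 = 0.0052083; payment = 10,000 × 0.0052083 / (1 − (1+0.0052083)^−120) = $112.28.
Lender B: monthly rate = 5.75%/12 = 0.0047917; payment = 10,000 × 0.0047917 / (1 − (1+0.0047917)^−120) = $109.77.
Monthly savings = $112.28 − $109.77 = $2.51.
Break-even = $100.00 / $2.51 = 39.84 → 40 months.

40 months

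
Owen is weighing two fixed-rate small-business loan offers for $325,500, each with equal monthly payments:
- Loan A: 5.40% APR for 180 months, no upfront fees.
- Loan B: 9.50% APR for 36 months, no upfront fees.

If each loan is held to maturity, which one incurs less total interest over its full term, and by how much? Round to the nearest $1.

Loan B by $100,264

Loan A: at 5.40% the monthly rate is 0.0045000, so the payment is 325,500 × 0.0045000 / (1 − 1.0045000^−180) = $2,642.37.
Total interest on Loan A = 180 × $2,642.37 − $325,500 = $150,126.60.
Loan B: monthly rate = 9.5%/12 = 0.0079167; payment = 325,500 × 0.0079167 / (1 − (1+0.0079167)^−36) = $10,426.73.
Total interest on Loan B = 36 × $10,426.73 − $325,500 = $49,862.28.
Loan B is lower by $100,264.32.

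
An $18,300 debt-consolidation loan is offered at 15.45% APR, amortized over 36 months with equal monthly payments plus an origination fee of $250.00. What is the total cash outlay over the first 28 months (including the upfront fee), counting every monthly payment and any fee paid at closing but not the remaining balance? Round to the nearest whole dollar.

Monthly rate = 15.45%/12 = 0.0128750; payment = 18,300 × 0.0128750 / (1 − (1+0.0128750)^−36) = $638.42.
Total outlay = 28 × $638.42 + $250.00 = $18,125.76.

$18,126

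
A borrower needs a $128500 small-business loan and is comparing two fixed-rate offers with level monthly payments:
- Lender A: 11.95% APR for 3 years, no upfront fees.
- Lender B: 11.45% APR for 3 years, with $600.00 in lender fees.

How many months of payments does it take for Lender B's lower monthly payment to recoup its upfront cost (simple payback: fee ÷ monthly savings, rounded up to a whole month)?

Lender A: monthly rate = 11.95%/12 = 0.0099583; payment = 128,500 × 0.0099583 / (1 − (1+0.0099583)^−36) = $4,264.97.
Lender B: at 11.45% the monthly rate is 0.0095417, so the payment is 128,500 × 0.0095417 / (1 − 1.0095417^−36) = $4,234.36.
Monthly savings = $4,264.97 − $4,234.36 = $30.61.
Break-even = $600.00 / $30.61 = 19.60 → 20 months.

20 months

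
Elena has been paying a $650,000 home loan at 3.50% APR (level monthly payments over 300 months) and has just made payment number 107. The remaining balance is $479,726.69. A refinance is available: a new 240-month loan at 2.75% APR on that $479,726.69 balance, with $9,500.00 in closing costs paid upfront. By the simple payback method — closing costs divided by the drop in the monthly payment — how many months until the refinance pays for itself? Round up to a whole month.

Current payment = 650,000 × 3.5%/12 / (1 − (1+0.0029167)^−300) = $3,254.05.
Refinanced payment = 479,726.69 × 0.0022917 / (1 − (1+0.0022917)^−240) = $2,600.92.
Monthly savings = $3,254.05 − $2,600.92 = $653.13.
Break-even = $9,500.00 / $653.13 = 14.55 → 15 months.

15 months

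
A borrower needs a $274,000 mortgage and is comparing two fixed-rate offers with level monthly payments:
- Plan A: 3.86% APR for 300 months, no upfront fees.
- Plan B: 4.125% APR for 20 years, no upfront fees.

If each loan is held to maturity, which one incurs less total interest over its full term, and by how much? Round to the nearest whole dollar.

Plan B by $24,716

Plan A: at 3.86% the monthly rate is 0.0032167, so the payment is 274,000 × 0.0032167 / (1 − 1.0032167^−300) = $1,425.18.
Total interest on Plan A = 300 × $1,425.18 − $274,000 = $153,554.00.
Plan B: at 4.125% the monthly rate is 0.0034375, so the payment is 274,000 × 0.0034375 / (1 − 1.0034375^−240) = $1,678.49.
Total interest on Plan B = 240 × $1,678.49 − $274,000 = $128,837.60.
Plan B is lower by $24,716.40.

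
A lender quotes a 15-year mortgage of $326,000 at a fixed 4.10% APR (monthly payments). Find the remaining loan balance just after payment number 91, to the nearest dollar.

$186,038

With monthly rate i = 4.1%/12 = 0.0034167, the balance after k of n payments is P · [(1+i)^n − (1+i)^k] / [(1+i)^n − 1].
(1+0.0034167)^180 = 1.84771874 and (1+0.0034167)^91 = 1.36395249, so the balance is 326,000 × (1.84771874 − 1.36395249) / (1.84771874 − 1) = $186,037.88.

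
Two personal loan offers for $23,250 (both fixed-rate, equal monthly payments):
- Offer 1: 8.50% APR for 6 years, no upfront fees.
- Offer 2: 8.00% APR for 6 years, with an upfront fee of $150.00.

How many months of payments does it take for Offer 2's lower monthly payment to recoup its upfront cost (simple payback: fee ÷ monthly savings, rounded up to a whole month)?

27 months

Offer 1: monthly rate = 8.5%/12 = 0.0070833; payment = 23,250 × 0.0070833 / (1 − (1+0.0070833)^−72) = $413.35.
Offer 2: monthly rate = 8%/12 = 0.0066667; payment = 23,250 × 0.0066667 / (1 − (1+0.0066667)^−72) = $407.65.
Monthly savings = $413.35 − $407.65 = $5.70.
Break-even = $150.00 / $5.70 = 26.32 → 27 months.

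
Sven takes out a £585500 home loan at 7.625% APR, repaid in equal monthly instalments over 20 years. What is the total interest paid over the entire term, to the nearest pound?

At 7.625% the monthly rate is 0.0063542, so the payment is 585,500 × 0.0063542 / (1 − 1.0063542^−240) = £4,761.60.
Total paid = 240 × £4,761.60 = £1,142,784.00; interest = £1,142,784.00 − £585,500 = £557,284.00.

£557,284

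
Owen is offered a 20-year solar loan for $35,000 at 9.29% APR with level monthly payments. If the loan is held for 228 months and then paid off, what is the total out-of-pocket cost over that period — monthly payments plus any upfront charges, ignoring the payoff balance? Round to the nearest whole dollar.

$73,293

Monthly rate = 9.29%/12 = 0.0077417; payment = 35,000 × 0.0077417 / (1 − (1+0.0077417)^−240) = $321.46.
Total outlay = 228 × $321.46 = $73,292.88.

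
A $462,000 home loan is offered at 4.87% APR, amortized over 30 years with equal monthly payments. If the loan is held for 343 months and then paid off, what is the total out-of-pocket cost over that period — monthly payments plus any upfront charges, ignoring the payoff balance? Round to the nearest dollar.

$838,134

Monthly rate = 4.87%/12 = 0.0040583; payment = 462,000 × 0.0040583 / (1 − (1+0.0040583)^−360) = $2,443.54.
Total outlay = 343 × $2,443.54 = $838,134.22.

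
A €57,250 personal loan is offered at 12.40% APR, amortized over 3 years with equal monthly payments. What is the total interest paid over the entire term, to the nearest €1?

At 12.40% the monthly rate is 0.0103333, so the payment is 57,250 × 0.0103333 / (1 − 1.0103333^−36) = €1,912.48.
Total paid = 36 × €1,912.48 = €68,849.28; interest = €68,849.28 − €57,250 = €11,599.28.

€11,599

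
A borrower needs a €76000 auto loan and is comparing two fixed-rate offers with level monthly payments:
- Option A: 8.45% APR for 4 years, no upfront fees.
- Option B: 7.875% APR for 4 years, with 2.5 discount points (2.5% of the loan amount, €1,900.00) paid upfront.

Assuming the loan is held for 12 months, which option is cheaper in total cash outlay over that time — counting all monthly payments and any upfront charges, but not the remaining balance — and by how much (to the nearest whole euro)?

Option A by €1,653

Option A: monthly rate = 8.45%/12 = 0.0070417; payment = 76,000 × 0.0070417 / (1 − (1+0.0070417)^−48) = €1,871.48.
Option B: monthly rate = 7.875%/12 = 0.0065625; payment = 76,000 × 0.0065625 / (1 − (1+0.0065625)^−48) = €1,850.93.
Over 12 months: Option A costs 12 × €1,871.48 = €22,457.76; Option B costs 12 × €1,850.93 + €1,900.00 = €24,111.16.
Option A is cheaper by €24,111.16 − €22,457.76 = €1,653.40.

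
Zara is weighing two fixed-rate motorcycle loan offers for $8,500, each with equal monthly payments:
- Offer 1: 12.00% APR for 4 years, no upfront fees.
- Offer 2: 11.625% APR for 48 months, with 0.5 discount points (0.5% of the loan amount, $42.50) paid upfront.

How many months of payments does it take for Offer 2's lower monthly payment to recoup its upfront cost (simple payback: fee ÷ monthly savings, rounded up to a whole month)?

Offer 1: monthly rate = 12%/12 = 0.0100000; payment = 8,500 × 0.0100000 / (1 − (1+0.0100000)^−48) = $223.84.
Offer 2: at 11.625% the monthly rate is 0.0096875, so the payment is 8,500 × 0.0096875 / (1 − 1.0096875^−48) = $222.28.
Monthly savings = $223.84 − $222.28 = $1.56.
Break-even = $42.50 / $1.56 = 27.24 → 28 months.

28 months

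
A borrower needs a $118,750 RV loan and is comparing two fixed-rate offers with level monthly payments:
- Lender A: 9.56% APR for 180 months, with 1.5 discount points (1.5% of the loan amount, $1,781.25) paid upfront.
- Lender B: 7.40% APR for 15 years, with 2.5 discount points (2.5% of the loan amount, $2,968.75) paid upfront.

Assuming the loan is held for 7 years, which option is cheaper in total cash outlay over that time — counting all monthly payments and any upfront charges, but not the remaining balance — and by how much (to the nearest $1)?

Lender A: monthly rate = 9.56%/12 = 0.0079667; payment = 118,750 × 0.0079667 / (1 − (1+0.0079667)^−180) = $1,244.32.
Lender B: at 7.40% the monthly rate is 0.0061667, so the payment is 118,750 × 0.0061667 / (1 − 1.0061667^−180) = $1,094.09.
Over 84 months: Lender A costs 84 × $1,244.32 + $1,781.25 = $106,304.13; Lender B costs 84 × $1,094.09 + $2,968.75 = $94,872.31.
Lender B is cheaper by $106,304.13 − $94,872.31 = $11,431.82.

Lender B by $11,432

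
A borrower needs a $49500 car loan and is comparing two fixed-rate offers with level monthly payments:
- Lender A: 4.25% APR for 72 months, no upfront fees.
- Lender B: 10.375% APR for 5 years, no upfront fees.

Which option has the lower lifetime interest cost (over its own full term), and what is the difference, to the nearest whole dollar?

Lender A by $7,487

Lender A: monthly rate = 4.25%/12 = 0.0035417; payment = 49,500 × 0.0035417 / (1 − (1+0.0035417)^−72) = $780.09.
Total interest on Lender A = 72 × $780.09 − $49,500 = $6,666.48.
Lender B: at 10.375% the monthly rate is 0.0086458, so the payment is 49,500 × 0.0086458 / (1 − 1.0086458^−60) = $1,060.89.
Total interest on Lender B = 60 × $1,060.89 − $49,500 = $14,153.40.
Lender A is lower by $7,486.92.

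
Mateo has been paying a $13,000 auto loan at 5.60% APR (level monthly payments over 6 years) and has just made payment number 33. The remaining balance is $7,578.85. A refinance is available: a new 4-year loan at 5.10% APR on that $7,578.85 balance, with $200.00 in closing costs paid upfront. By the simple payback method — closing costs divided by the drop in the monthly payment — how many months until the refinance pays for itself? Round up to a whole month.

6 months

Current payment = 13,000 × 5.6%/12 / (1 − (1+0.0046667)^−72) = $213.00.
Refinanced payment = 7,578.85 × 0.0042500 / (1 − (1+0.0042500)^−48) = $174.88.
Monthly savings = $213.00 − $174.88 = $38.12.
Break-even = $200.00 / $38.12 = 5.25 → 6 months.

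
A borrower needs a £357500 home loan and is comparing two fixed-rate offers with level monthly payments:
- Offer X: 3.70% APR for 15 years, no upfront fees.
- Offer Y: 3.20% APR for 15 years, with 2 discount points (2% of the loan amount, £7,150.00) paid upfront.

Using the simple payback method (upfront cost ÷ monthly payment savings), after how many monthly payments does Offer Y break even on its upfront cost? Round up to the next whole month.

Offer X: monthly rate = 3.7%/12 = 0.0030833; payment = 357,500 × 0.0030833 / (1 − (1+0.0030833)^−180) = £2,590.96.
Offer Y: monthly rate = 3.2%/12 = 0.0026667; payment = 357,500 × 0.0026667 / (1 − (1+0.0026667)^−180) = £2,503.36.
Monthly savings = £2,590.96 − £2,503.36 = £87.60.
Break-even = £7,150.00 / £87.60 = 81.62 → 82 months.

82 months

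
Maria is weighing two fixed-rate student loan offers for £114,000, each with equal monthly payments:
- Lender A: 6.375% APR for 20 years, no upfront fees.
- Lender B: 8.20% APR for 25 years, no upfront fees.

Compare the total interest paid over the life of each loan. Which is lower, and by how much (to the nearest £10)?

Lender A: at 6.375% the monthly rate is 0.0053125, so the payment is 114,000 × 0.0053125 / (1 − 1.0053125^−240) = £841.58.
Total interest on Lender A = 240 × £841.58 − £114,000 = £87,979.20.
Lender B: monthly rate = 8.2%/12 = 0.0068333; payment = 114,000 × 0.0068333 / (1 − (1+0.0068333)^−300) = £895.03.
Total interest on Lender B = 300 × £895.03 − £114,000 = £154,509.00.
Lender A is lower by £66,529.80.

Lender A by £66,530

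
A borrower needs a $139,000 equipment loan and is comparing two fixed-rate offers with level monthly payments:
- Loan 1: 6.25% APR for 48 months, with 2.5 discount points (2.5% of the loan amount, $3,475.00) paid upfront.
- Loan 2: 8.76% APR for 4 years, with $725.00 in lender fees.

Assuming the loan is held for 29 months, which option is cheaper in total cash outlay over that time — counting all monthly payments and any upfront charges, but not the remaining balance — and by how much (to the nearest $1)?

Loan 1 by $1,972

Loan 1: monthly rate = 6.25%/12 = 0.0052083; payment = 139,000 × 0.0052083 / (1 − (1+0.0052083)^−48) = $3,280.37.
Loan 2: monthly rate = 8.76%/12 = 0.0073000; payment = 139,000 × 0.0073000 / (1 − (1+0.0073000)^−48) = $3,443.20.
Over 29 months: Loan 1 costs 29 × $3,280.37 + $3,475.00 = $98,605.73; Loan 2 costs 29 × $3,443.20 + $725.00 = $100,577.80.
Loan 1 is cheaper by $100,577.80 − $98,605.73 = $1,972.07.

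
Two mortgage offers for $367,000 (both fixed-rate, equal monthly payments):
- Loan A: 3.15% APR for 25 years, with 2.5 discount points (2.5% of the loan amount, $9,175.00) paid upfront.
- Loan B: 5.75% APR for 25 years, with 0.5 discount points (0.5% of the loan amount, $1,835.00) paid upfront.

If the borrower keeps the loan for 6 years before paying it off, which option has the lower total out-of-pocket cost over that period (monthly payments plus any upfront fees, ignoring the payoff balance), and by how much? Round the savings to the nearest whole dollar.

Loan A by $31,518

Loan A: at 3.15% the monthly rate is 0.0026250, so the payment is 367,000 × 0.0026250 / (1 − 1.0026250^−300) = $1,769.12.
Loan B: at 5.75% the monthly rate is 0.0047917, so the payment is 367,000 × 0.0047917 / (1 − 1.0047917^−300) = $2,308.82.
Over 72 months: Loan A costs 72 × $1,769.12 + $9,175.00 = $136,551.64; Loan B costs 72 × $2,308.82 + $1,835.00 = $168,070.04.
Loan A is cheaper by $168,070.04 − $136,551.64 = $31,518.40.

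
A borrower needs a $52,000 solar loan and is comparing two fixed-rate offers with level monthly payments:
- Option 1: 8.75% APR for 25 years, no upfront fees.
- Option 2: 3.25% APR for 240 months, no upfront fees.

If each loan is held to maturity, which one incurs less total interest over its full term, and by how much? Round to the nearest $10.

Option 1: at 8.75% the monthly rate is 0.0072917, so the payment is 52,000 × 0.0072917 / (1 − 1.0072917^−300) = $427.51.
Total interest on Option 1 = 300 × $427.51 − $52,000 = $76,253.00.
Option 2: monthly rate = 3.25%/12 = 0.0027083; payment = 52,000 × 0.0027083 / (1 − (1+0.0027083)^−240) = $294.94.
Total interest on Option 2 = 240 × $294.94 − $52,000 = $18,785.60.
Option 2 is lower by $57,467.40.

Option 2 by $57,470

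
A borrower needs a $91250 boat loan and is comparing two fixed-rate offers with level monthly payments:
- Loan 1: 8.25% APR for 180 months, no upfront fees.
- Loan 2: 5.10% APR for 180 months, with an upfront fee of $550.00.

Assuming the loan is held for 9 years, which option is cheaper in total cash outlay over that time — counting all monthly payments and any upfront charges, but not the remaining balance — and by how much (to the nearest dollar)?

Loan 2 by $16,610

Loan 1: monthly rate = 8.25%/12 = 0.0068750; payment = 91,250 × 0.0068750 / (1 − (1+0.0068750)^−180) = $885.25.
Loan 2: at 5.10% the monthly rate is 0.0042500, so the payment is 91,250 × 0.0042500 / (1 − 1.0042500^−180) = $726.36.
Over 108 months: Loan 1 costs 108 × $885.25 = $95,607.00; Loan 2 costs 108 × $726.36 + $550.00 = $78,996.88.
Loan 2 is cheaper by $95,607.00 − $78,996.88 = $16,610.12.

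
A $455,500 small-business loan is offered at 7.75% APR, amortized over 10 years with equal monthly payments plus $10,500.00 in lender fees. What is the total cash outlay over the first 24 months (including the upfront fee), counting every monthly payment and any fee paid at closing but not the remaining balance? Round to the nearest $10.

$141,700

Monthly rate = 7.75%/12 = 0.0064583; payment = 455,500 × 0.0064583 / (1 − (1+0.0064583)^−120) = $5,466.48.
Total outlay = 24 × $5,466.48 + $10,500.00 = $141,695.52.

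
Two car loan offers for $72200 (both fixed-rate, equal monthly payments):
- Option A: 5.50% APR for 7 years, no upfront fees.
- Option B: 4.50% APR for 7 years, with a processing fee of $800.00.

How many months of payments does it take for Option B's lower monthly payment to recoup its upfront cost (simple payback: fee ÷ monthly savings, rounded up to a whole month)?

Option A: at 5.50% the monthly rate is 0.0045833, so the payment is 72,200 × 0.0045833 / (1 − 1.0045833^−84) = $1,037.52.
Option B: monthly rate = 4.5%/12 = 0.0037500; payment = 72,200 × 0.0037500 / (1 − (1+0.0037500)^−84) = $1,003.59.
Monthly savings = $1,037.52 − $1,003.59 = $33.93.
Break-even = $800.00 / $33.93 = 23.58 → 24 months.

24 months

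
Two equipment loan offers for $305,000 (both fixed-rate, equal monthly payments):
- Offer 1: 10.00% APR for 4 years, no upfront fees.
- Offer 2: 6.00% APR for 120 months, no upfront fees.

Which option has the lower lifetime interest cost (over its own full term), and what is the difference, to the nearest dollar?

Offer 1: monthly rate = 10%/12 = 0.0083333; payment = 305,000 × 0.0083333 / (1 − (1+0.0083333)^−48) = $7,735.59.
Total interest on Offer 1 = 48 × $7,735.59 − $305,000 = $66,308.32.
Offer 2: at 6.00% the monthly rate is 0.0050000, so the payment is 305,000 × 0.0050000 / (1 − 1.0050000^−120) = $3,386.13.
Total interest on Offer 2 = 120 × $3,386.13 − $305,000 = $101,335.60.
Offer 1 is lower by $35,027.28.

Offer 1 by $35,027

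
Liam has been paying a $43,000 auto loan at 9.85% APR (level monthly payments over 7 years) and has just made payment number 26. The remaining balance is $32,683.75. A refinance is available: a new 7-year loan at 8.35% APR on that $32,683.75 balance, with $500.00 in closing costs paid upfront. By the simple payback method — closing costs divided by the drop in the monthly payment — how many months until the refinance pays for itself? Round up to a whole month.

Current payment = 43,000 × 9.85%/12 / (1 − (1+0.0082083)^−84) = $710.52.
Refinanced payment = 32,683.75 × 0.0069583 / (1 − (1+0.0069583)^−84) = $515.13.
Monthly savings = $710.52 − $515.13 = $195.39.
Break-even = $500.00 / $195.39 = 2.56 → 3 months.

3 months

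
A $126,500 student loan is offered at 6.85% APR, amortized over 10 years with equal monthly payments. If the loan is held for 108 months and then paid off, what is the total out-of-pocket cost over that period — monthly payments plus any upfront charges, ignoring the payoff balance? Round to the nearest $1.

$157,573

At 6.85% the monthly rate is 0.0057083, so the payment is 126,500 × 0.0057083 / (1 − 1.0057083^−120) = $1,459.01.
Total outlay = 108 × $1,459.01 = $157,573.08.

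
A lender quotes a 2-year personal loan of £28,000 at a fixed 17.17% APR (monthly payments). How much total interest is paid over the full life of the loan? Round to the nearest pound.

£5,280

Monthly rate = 17.17%/12 = 0.0143083; payment = 28,000 × 0.0143083 / (1 − (1+0.0143083)^−24) = £1,386.67.
Total paid = 24 × £1,386.67 = £33,280.08; interest = £33,280.08 − £28,000 = £5,280.08.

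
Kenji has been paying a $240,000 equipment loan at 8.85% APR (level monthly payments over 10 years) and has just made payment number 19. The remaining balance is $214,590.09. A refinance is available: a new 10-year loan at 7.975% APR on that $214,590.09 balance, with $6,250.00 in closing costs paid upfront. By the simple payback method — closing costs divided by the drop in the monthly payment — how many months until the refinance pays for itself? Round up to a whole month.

15 months

Current payment = 240,000 × 8.85%/12 / (1 − (1+0.0073750)^−120) = $3,020.77.
Refinanced payment = 214,590.09 × 0.0066458 / (1 − (1+0.0066458)^−120) = $2,600.74.
Monthly savings = $3,020.77 − $2,600.74 = $420.03.
Break-even = $6,250.00 / $420.03 = 14.88 → 15 months.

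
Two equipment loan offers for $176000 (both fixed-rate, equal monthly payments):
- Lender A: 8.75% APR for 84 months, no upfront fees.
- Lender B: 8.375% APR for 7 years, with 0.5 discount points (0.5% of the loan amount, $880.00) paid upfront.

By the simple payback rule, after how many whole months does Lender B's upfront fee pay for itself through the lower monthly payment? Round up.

Lender A: at 8.75% the monthly rate is 0.0072917, so the payment is 176,000 × 0.0072917 / (1 − 1.0072917^−84) = $2,809.40.
Lender B: monthly rate = 8.375%/12 = 0.0069792; payment = 176,000 × 0.0069792 / (1 − (1+0.0069792)^−84) = $2,776.17.
Monthly savings = $2,809.40 − $2,776.17 = $33.23.
Break-even = $880.00 / $33.23 = 26.48 → 27 months.

27 months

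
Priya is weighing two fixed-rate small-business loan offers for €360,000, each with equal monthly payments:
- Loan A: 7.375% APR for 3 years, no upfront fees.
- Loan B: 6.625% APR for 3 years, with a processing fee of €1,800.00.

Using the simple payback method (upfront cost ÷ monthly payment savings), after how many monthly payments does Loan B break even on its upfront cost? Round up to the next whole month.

15 months

Loan A: monthly rate = 7.375%/12 = 0.0061458; payment = 360,000 × 0.0061458 / (1 − (1+0.0061458)^−36) = €11,177.58.
Loan B: at 6.625% the monthly rate is 0.0055208, so the payment is 360,000 × 0.0055208 / (1 − 1.0055208^−36) = €11,054.13.
Monthly savings = €11,177.58 − €11,054.13 = €123.45.
Break-even = €1,800.00 / €123.45 = 14.58 → 15 months.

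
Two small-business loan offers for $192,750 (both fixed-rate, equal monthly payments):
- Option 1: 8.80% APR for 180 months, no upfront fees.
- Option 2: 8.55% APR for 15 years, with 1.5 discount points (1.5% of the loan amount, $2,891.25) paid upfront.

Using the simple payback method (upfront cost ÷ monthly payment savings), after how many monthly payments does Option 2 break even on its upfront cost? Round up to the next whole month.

102 months

Option 1: at 8.80% the monthly rate is 0.0073333, so the payment is 192,750 × 0.0073333 / (1 − 1.0073333^−180) = $1,932.13.
Option 2: at 8.55% the monthly rate is 0.0071250, so the payment is 192,750 × 0.0071250 / (1 − 1.0071250^−180) = $1,903.74.
Monthly savings = $1,932.13 − $1,903.74 = $28.39.
Break-even = $2,891.25 / $28.39 = 101.84 → 102 months.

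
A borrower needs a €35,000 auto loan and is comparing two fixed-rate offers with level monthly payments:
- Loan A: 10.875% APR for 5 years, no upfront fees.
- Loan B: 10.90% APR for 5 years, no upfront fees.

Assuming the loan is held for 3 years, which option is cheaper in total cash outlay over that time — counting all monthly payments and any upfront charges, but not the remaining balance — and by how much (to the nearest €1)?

Loan A by €16

Loan A: monthly rate = 10.875%/12 = 0.0090625; payment = 35,000 × 0.0090625 / (1 − (1+0.0090625)^−60) = €758.80.
Loan B: at 10.90% the monthly rate is 0.0090833, so the payment is 35,000 × 0.0090833 / (1 − 1.0090833^−60) = €759.24.
Over 36 months: Loan A costs 36 × €758.80 = €27,316.80; Loan B costs 36 × €759.24 = €27,332.64.
Loan A is cheaper by €27,332.64 − €27,316.80 = €15.84.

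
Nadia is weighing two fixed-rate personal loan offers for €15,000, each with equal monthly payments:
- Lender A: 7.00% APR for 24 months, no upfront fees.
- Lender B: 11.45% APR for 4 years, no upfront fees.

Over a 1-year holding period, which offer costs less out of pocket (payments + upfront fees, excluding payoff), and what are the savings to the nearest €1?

Lender B by €3,367

Lender A: at 7.00% the monthly rate is 0.0058333, so the payment is 15,000 × 0.0058333 / (1 − 1.0058333^−24) = €671.59.
Lender B: monthly rate = 11.45%/12 = 0.0095417; payment = 15,000 × 0.0095417 / (1 − (1+0.0095417)^−48) = €390.97.
Over 12 months: Lender A costs 12 × €671.59 = €8,059.08; Lender B costs 12 × €390.97 = €4,691.64.
Lender B is cheaper by €8,059.08 − €4,691.64 = €3,367.44.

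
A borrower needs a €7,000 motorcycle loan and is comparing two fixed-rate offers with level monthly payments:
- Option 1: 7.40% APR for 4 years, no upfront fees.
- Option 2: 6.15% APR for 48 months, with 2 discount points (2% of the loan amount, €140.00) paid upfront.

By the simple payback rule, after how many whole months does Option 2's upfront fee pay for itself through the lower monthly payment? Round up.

35 months

Option 1: at 7.40% the monthly rate is 0.0061667, so the payment is 7,000 × 0.0061667 / (1 − 1.0061667^−48) = €168.93.
Option 2: monthly rate = 6.15%/12 = 0.0051250; payment = 7,000 × 0.0051250 / (1 − (1+0.0051250)^−48) = €164.88.
Monthly savings = €168.93 − €164.88 = €4.05.
Break-even = €140.00 / €4.05 = 34.57 → 35 months.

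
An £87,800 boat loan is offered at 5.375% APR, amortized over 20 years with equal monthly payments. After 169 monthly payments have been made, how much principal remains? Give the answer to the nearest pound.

With monthly rate i = 5.375%/12 = 0.0044792, the balance after k of n payments is P · [(1+i)^n − (1+i)^k] / [(1+i)^n − 1].
(1+0.0044792)^240 = 2.92296822 and (1+0.0044792)^169 = 2.12822627, so the balance is 87,800 × (2.92296822 − 2.12822627) / (2.92296822 − 1) = £36,286.79.

£36,287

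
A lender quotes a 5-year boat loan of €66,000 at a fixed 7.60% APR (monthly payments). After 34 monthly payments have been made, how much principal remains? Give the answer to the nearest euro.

With monthly rate i = 7.6%/12 = 0.0063333, the balance after k of n payments is P · [(1+i)^n − (1+i)^k] / [(1+i)^n − 1].
(1+0.0063333)^60 = 1.46053342 and (1+0.0063333)^34 = 1.23943336, so the balance is 66,000 × (1.46053342 − 1.23943336) / (1.46053342 − 1) = €31,686.31.

€31,686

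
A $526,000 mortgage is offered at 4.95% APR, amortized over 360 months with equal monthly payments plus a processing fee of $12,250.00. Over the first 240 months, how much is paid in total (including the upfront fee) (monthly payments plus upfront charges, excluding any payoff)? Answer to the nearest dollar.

Monthly rate = 4.95%/12 = 0.0041250; payment = 526,000 × 0.0041250 / (1 − (1+0.0041250)^−360) = $2,807.63.
Total outlay = 240 × $2,807.63 + $12,250.00 = $686,081.20.

$686,081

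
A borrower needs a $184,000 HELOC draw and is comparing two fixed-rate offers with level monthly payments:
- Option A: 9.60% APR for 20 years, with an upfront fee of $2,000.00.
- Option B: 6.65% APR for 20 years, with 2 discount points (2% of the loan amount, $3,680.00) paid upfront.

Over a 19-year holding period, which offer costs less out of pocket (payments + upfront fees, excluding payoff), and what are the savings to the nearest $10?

Option B by $75,610

Option A: at 9.60% the monthly rate is 0.0080000, so the payment is 184,000 × 0.0080000 / (1 − 1.0080000^−240) = $1,727.15.
Option B: monthly rate = 6.65%/12 = 0.0055417; payment = 184,000 × 0.0055417 / (1 − (1+0.0055417)^−240) = $1,388.15.
Over 228 months: Option A costs 228 × $1,727.15 + $2,000.00 = $395,790.20; Option B costs 228 × $1,388.15 + $3,680.00 = $320,178.20.
Option B is cheaper by $395,790.20 − $320,178.20 = $75,612.00.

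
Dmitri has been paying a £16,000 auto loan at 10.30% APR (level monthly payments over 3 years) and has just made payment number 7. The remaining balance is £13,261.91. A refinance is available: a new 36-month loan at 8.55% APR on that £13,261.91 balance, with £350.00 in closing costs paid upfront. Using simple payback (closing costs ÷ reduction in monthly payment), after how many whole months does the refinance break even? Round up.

Current payment = 16,000 × 10.3%/12 / (1 − (1+0.0085833)^−36) = £518.53.
Refinanced payment = 13,261.91 × 0.0071250 / (1 − (1+0.0071250)^−36) = £418.95.
Monthly savings = £518.53 − £418.95 = £99.58.
Break-even = £350.00 / £99.58 = 3.51 → 4 months.

4 months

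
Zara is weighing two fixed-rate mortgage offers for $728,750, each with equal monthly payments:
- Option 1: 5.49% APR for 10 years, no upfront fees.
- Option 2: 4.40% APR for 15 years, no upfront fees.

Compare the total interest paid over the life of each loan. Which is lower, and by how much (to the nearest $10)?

Option 1: monthly rate = 5.49%/12 = 0.0045750; payment = 728,750 × 0.0045750 / (1 − (1+0.0045750)^−120) = $7,905.24.
Total interest on Option 1 = 120 × $7,905.24 − $728,750 = $219,878.80.
Option 2: at 4.40% the monthly rate is 0.0036667, so the payment is 728,750 × 0.0036667 / (1 − 1.0036667^−180) = $5,537.72.
Total interest on Option 2 = 180 × $5,537.72 − $728,750 = $268,039.60.
Option 1 is lower by $48,160.80.

Option 1 by $48,160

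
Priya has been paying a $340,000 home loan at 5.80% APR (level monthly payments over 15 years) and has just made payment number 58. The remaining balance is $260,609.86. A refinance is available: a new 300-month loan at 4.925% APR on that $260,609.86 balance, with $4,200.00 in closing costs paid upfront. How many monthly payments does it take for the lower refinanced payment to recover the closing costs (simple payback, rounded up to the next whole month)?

4 months

Current payment = 340,000 × 5.8%/12 / (1 − (1+0.0048333)^−180) = $2,832.51.
Refinanced payment = 260,609.86 × 0.0041042 / (1 − (1+0.0041042)^−300) = $1,512.13.
Monthly savings = $2,832.51 − $1,512.13 = $1,320.38.
Break-even = $4,200.00 / $1,320.38 = 3.18 → 4 months.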